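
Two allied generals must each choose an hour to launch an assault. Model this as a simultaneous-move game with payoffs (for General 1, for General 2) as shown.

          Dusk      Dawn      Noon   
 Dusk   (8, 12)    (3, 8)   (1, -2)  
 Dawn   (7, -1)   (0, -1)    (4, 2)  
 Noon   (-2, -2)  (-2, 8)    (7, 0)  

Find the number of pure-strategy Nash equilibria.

1

Both Dusk: General 1 gets 8 (best alternative 7); General 2 gets 12 (best alternative 8). Neither deviates — NE.
Both Noon is not a NE: General 2 would switch to Dawn (8 > 0).
No other cell survives both best-response checks, so there is 1 pure NE.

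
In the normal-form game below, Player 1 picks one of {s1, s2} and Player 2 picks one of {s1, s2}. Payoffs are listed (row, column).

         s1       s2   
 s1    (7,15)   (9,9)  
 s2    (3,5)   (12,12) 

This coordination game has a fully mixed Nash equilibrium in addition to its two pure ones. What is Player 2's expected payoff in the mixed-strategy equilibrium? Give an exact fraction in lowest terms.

135/13

Player 1 mixes with probability p on s1, chosen so Player 2 is indifferent: 15p + 5(1−p) = 9p + 12(1−p) gives p = 7/13.
Player 2's expected payoff is 15·7/13 + 5·6/13 = 135/13.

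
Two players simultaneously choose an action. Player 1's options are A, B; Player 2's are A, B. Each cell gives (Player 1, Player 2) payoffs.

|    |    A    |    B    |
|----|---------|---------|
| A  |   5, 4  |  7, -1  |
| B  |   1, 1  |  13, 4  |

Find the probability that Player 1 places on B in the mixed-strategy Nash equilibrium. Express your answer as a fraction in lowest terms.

Player 1's mix p on A must make Player 2 indifferent between A and B.
Player 2's payoff from A: 4p + 1(1−p). From B: (-1)p + 4(1−p).
Set equal: 5p = 3(1−p) → p = 3/8.
Probability on B is 1 − 3/8 = 5/8.

5/8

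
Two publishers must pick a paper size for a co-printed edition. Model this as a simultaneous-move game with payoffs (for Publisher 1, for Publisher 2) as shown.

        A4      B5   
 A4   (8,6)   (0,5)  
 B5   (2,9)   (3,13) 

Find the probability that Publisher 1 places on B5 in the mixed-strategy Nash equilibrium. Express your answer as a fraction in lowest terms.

1/5

Publisher 1's mix p on A4 must make Publisher 2 indifferent between A4 and B5.
Publisher 2's payoff from A4: 6p + 9(1−p). From B5: 5p + 13(1−p).
Set equal: 1p = 4(1−p) → p = 4/5.
Probability on B5 is 1 − 4/5 = 1/5.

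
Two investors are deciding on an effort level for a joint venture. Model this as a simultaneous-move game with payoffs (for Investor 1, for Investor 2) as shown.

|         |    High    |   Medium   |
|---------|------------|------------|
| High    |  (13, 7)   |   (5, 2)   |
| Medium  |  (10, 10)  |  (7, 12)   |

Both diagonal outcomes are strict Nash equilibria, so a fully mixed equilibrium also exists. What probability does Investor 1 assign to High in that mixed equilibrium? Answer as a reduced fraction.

2/7

Investor 1's mix p on High must make Investor 2 indifferent between High and Medium.
Investor 2's payoff from High: 7p + 10(1−p). From Medium: 2p + 12(1−p).
Set equal: 5p = 2(1−p) → p = 2/7.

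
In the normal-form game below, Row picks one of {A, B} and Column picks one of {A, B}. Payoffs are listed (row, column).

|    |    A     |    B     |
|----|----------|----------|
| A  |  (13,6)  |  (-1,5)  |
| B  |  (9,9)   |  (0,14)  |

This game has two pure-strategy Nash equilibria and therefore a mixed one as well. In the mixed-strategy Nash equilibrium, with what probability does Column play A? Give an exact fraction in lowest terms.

1/5

Column's mix q on A must make Row indifferent between A and B.
Row's payoff from A: 13q + (-1)(1−q). From B: 9q + 0(1−q).
Set equal: 4q = 1(1−q) → q = 1/5.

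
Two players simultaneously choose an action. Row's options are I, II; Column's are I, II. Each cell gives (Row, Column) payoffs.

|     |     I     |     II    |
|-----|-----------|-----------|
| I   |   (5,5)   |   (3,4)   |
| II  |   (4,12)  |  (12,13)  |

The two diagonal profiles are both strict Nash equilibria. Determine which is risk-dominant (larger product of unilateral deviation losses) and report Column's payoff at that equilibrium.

At both I: Row loses 5 − 4 = 1 by deviating; Column loses 5 − 4 = 1. Product = 1·1 = 1.
At both II: Row loses 12 − 3 = 9 by deviating; Column loses 13 − 12 = 1. Product = 9·1 = 9.
9 > 1, so both II is risk-dominant. Column's payoff there is 13.

13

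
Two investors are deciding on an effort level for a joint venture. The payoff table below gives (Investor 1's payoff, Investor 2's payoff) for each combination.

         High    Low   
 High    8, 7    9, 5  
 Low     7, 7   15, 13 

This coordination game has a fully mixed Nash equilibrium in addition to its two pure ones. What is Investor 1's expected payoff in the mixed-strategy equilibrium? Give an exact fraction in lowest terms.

57/7

Investor 2 mixes with probability q on High, chosen so Investor 1 is indifferent: 8q + 9(1−q) = 7q + 15(1−q) gives q = 6/7.
Investor 1's expected payoff (from either row, since indifferent) is 8·6/7 + 9·1/7 = 57/7.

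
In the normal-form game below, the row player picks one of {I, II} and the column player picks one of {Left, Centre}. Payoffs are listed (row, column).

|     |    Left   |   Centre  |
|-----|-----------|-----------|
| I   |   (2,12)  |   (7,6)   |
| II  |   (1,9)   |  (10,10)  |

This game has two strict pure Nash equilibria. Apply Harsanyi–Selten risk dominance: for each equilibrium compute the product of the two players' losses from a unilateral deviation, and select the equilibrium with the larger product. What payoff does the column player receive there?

At (I, Left): the row player loses 2 − 1 = 1 by deviating; the column player loses 12 − 6 = 6. Product = 1·6 = 6.
At (II, Centre): the row player loses 10 − 7 = 3 by deviating; the column player loses 10 − 9 = 1. Product = 3·1 = 3.
6 > 3, so (I, Left) is risk-dominant. The column player's payoff there is 12.

12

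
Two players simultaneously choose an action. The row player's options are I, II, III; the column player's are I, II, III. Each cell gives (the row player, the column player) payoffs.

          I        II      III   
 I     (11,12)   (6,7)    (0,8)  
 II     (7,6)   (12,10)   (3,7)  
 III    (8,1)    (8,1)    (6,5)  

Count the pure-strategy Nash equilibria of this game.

Both I: the row player gets 11 (best alternative 8); the column player gets 12 (best alternative 8). Neither deviates — NE.
Both II: the row player gets 12 (best alternative 8); the column player gets 10 (best alternative 7). Neither deviates — NE.
Both III: the row player gets 6 (best alternative 3); the column player gets 5 (best alternative 1). Neither deviates — NE.
(I, III) is not a NE: the row player would switch to III (6 > 0).
No other cell survives both best-response checks, so there are 3 pure NE.

3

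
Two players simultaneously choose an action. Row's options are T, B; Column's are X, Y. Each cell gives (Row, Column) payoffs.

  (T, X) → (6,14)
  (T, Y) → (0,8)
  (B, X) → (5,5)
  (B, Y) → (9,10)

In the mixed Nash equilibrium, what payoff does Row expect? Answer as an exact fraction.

27/5

Column mixes with probability q on X, chosen so Row is indifferent: 6q + 0(1−q) = 5q + 9(1−q) gives q = 9/10.
Row's expected payoff (from either row, since indifferent) is 6·9/10 + 0·1/10 = 27/5.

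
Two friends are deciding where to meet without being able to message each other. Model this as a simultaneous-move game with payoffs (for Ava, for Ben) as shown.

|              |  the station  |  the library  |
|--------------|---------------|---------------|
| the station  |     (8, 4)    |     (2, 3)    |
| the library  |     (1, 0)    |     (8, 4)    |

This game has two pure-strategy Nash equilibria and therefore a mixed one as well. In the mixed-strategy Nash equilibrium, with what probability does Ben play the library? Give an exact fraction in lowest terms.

7/13

Ben's mix q on the station must make Ava indifferent between the station and the library.
Ava's payoff from the station: 8q + 2(1−q). From the library: 1q + 8(1−q).
Set equal: 7q = 6(1−q) → q = 6/13.
Probability on the library is 1 − 6/13 = 7/13.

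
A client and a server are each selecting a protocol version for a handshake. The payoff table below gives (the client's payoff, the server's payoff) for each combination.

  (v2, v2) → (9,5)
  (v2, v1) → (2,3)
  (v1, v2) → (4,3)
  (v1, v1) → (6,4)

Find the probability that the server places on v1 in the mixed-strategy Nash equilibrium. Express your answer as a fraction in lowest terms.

The server's mix q on v2 must make the client indifferent between v2 and v1.
The client's payoff from v2: 9q + 2(1−q). From v1: 4q + 6(1−q).
Set equal: 5q = 4(1−q) → q = 4/9.
Probability on v1 is 1 − 4/9 = 5/9.

5/9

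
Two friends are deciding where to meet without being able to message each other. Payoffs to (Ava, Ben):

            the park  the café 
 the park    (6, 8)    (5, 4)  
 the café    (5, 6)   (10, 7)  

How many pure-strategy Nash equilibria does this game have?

Both the park: Ava gets 6 (best alternative 5); Ben gets 8 (best alternative 4). Neither deviates — NE.
Both the café: Ava gets 10 (best alternative 5); Ben gets 7 (best alternative 6). Neither deviates — NE.
(the park, the café) is not a NE: Ava would switch to the café (10 > 5).
No other cell survives both best-response checks, so there are 2 pure NE.

2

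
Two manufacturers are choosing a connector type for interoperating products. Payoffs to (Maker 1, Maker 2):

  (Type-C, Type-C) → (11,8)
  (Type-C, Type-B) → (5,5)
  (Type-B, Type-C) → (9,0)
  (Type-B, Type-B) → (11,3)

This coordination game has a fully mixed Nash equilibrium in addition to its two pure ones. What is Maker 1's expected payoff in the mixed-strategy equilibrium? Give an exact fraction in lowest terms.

19/2

Maker 2 mixes with probability q on Type-C, chosen so Maker 1 is indifferent: 11q + 5(1−q) = 9q + 11(1−q) gives q = 3/4.
Maker 1's expected payoff (from either row, since indifferent) is 11·3/4 + 5·1/4 = 19/2.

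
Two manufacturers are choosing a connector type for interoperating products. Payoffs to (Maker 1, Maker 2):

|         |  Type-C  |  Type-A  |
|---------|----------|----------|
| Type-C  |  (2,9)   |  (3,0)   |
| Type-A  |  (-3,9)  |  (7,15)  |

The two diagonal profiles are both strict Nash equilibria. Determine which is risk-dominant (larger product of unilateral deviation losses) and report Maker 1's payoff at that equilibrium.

At both Type-C: Maker 1 loses 2 − (-3) = 5 by deviating; Maker 2 loses 9 − 0 = 9. Product = 5·9 = 45.
At both Type-A: Maker 1 loses 7 − 3 = 4 by deviating; Maker 2 loses 15 − 9 = 6. Product = 4·6 = 24.
45 > 24, so both Type-C is risk-dominant. Maker 1's payoff there is 2.

2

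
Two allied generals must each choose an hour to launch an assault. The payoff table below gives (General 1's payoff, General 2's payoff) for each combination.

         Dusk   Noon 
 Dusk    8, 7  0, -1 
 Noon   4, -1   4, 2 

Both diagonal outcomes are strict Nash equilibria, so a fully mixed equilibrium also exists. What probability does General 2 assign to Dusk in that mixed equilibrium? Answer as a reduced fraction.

1/2

General 2's mix q on Dusk must make General 1 indifferent between Dusk and Noon.
General 1's payoff from Dusk: 8q + 0(1−q). From Noon: 4q + 4(1−q).
Set equal: 4q = 4(1−q) → q = 4/8 = 1/2.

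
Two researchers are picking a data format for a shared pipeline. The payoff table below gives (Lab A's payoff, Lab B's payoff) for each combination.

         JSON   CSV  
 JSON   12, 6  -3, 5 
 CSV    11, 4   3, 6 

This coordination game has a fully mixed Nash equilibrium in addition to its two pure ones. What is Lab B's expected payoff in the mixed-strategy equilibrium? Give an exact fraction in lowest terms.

Lab A mixes with probability p on JSON, chosen so Lab B is indifferent: 6p + 4(1−p) = 5p + 6(1−p) gives p = 2/3.
Lab B's expected payoff is 6·2/3 + 4·1/3 = 16/3.

16/3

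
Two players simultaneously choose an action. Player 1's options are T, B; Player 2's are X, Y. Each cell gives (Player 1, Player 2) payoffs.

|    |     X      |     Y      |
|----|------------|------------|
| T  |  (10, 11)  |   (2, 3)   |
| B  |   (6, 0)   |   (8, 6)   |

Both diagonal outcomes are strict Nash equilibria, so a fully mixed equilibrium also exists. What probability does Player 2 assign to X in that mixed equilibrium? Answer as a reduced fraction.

3/5

Player 2's mix q on X must make Player 1 indifferent between T and B.
Player 1's payoff from T: 10q + 2(1−q). From B: 6q + 8(1−q).
Set equal: 4q = 6(1−q) → q = 6/10 = 3/5.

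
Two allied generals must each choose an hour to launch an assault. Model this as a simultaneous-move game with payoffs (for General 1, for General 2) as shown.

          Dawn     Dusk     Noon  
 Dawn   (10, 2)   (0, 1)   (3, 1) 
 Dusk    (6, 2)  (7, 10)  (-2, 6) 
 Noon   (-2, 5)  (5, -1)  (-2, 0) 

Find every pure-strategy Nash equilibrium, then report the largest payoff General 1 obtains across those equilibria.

10

Both Dawn is a pure NE (General 1: 10 ≥ 6; General 2: 2 ≥ 1). General 1 gets 10.
Both Dusk is a pure NE (General 1: 7 ≥ 5; General 2: 10 ≥ 6). General 1 gets 7.
Every other cell has a profitable deviation for at least one player. Highest of {10, 7} is 10.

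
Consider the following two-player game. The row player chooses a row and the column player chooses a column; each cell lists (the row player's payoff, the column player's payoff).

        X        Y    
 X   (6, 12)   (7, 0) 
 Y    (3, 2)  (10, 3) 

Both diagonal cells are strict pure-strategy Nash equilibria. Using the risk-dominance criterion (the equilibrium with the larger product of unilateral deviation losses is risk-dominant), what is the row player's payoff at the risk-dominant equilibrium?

6

At both X: the row player loses 6 − 3 = 3 by deviating; the column player loses 12 − 0 = 12. Product = 3·12 = 36.
At both Y: the row player loses 10 − 7 = 3 by deviating; the column player loses 3 − 2 = 1. Product = 3·1 = 3.
36 > 3, so both X is risk-dominant. The row player's payoff there is 6.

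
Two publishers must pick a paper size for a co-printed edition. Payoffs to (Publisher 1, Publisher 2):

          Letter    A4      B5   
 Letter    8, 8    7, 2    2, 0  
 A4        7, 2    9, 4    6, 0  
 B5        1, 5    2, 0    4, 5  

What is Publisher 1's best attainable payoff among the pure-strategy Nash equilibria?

9

Both Letter is a pure NE (Publisher 1: 8 ≥ 7; Publisher 2: 8 ≥ 2). Publisher 1 gets 8.
Both A4 is a pure NE (Publisher 1: 9 ≥ 7; Publisher 2: 4 ≥ 2). Publisher 1 gets 9.
Every other cell has a profitable deviation for at least one player. Highest of {8, 9} is 9.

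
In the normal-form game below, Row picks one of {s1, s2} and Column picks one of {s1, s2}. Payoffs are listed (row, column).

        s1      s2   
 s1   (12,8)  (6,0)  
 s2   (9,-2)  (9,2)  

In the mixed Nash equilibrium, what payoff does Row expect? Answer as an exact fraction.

Column mixes with probability q on s1, chosen so Row is indifferent: 12q + 6(1−q) = 9q + 9(1−q) gives q = 1/2.
Row's expected payoff (from either row, since indifferent) is 12·1/2 + 6·1/2 = 9.

9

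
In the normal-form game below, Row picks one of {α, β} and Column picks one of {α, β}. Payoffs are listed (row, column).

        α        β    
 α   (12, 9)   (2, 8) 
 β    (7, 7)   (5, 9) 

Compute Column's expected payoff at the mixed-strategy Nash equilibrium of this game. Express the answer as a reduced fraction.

Row mixes with probability p on α, chosen so Column is indifferent: 9p + 7(1−p) = 8p + 9(1−p) gives p = 2/3.
Column's expected payoff is 9·2/3 + 7·1/3 = 25/3.

25/3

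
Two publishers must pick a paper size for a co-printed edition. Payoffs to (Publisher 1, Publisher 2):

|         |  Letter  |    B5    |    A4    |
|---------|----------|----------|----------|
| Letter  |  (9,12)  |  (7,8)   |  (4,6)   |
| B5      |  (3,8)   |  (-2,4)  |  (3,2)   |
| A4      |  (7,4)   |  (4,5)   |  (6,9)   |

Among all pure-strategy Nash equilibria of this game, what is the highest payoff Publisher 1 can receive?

Both Letter is a pure NE (Publisher 1: 9 ≥ 7; Publisher 2: 12 ≥ 8). Publisher 1 gets 9.
Both A4 is a pure NE (Publisher 1: 6 ≥ 4; Publisher 2: 9 ≥ 5). Publisher 1 gets 6.
Every other cell has a profitable deviation for at least one player. Highest of {9, 6} is 9.

9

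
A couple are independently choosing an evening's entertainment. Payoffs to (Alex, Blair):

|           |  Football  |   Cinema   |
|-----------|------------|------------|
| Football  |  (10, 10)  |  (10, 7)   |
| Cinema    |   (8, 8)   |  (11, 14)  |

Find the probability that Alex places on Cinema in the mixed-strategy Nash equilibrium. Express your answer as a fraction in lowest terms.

Alex's mix p on Football must make Blair indifferent between Football and Cinema.
Blair's payoff from Football: 10p + 8(1−p). From Cinema: 7p + 14(1−p).
Set equal: 3p = 6(1−p) → p = 6/9 = 2/3.
Probability on Cinema is 1 − 2/3 = 1/3.

1/3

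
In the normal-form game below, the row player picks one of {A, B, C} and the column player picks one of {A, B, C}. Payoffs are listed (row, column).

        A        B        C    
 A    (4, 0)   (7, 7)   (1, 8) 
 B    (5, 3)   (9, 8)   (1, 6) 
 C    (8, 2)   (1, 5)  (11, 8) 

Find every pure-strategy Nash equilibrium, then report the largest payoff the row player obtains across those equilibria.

Both B is a pure NE (the row player: 9 ≥ 7; the column player: 8 ≥ 6). The row player gets 9.
Both C is a pure NE (the row player: 11 ≥ 1; the column player: 8 ≥ 5). The row player gets 11.
Every other cell has a profitable deviation for at least one player. Highest of {9, 11} is 11.

11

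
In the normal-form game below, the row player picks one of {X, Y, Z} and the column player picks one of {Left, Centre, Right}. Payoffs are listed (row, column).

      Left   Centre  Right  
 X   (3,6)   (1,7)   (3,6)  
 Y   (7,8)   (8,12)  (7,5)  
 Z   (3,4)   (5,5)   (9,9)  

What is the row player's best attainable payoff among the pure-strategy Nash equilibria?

9

(Y, Centre) is a pure NE (the row player: 8 ≥ 5; the column player: 12 ≥ 8). The row player gets 8.
(Z, Right) is a pure NE (the row player: 9 ≥ 7; the column player: 9 ≥ 5). The row player gets 9.
Every other cell has a profitable deviation for at least one player. Highest of {8, 9} is 9.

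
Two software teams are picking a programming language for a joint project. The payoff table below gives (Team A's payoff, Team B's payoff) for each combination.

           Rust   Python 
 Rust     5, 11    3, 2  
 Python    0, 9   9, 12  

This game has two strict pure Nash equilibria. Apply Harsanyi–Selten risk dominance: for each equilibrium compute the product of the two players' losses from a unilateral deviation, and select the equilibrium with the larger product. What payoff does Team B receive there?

11

At both Rust: Team A loses 5 − 0 = 5 by deviating; Team B loses 11 − 2 = 9. Product = 5·9 = 45.
At both Python: Team A loses 9 − 3 = 6 by deviating; Team B loses 12 − 9 = 3. Product = 6·3 = 18.
45 > 18, so both Rust is risk-dominant. Team B's payoff there is 11.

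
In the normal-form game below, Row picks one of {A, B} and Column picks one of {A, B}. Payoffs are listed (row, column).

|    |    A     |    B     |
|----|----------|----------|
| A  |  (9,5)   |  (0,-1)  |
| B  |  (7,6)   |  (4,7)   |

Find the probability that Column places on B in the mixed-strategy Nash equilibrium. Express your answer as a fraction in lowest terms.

1/3

Column's mix q on A must make Row indifferent between A and B.
Row's payoff from A: 9q + 0(1−q). From B: 7q + 4(1−q).
Set equal: 2q = 4(1−q) → q = 4/6 = 2/3.
Probability on B is 1 − 2/3 = 1/3.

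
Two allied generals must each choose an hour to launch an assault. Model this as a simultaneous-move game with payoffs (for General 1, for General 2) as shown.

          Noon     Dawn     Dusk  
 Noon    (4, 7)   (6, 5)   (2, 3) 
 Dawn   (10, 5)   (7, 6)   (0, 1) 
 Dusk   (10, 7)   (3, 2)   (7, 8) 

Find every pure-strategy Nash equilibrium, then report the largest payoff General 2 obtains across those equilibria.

Both Dawn is a pure NE (General 1: 7 ≥ 6; General 2: 6 ≥ 5). General 2 gets 6.
Both Dusk is a pure NE (General 1: 7 ≥ 2; General 2: 8 ≥ 7). General 2 gets 8.
Every other cell has a profitable deviation for at least one player. Highest of {6, 8} is 8.

8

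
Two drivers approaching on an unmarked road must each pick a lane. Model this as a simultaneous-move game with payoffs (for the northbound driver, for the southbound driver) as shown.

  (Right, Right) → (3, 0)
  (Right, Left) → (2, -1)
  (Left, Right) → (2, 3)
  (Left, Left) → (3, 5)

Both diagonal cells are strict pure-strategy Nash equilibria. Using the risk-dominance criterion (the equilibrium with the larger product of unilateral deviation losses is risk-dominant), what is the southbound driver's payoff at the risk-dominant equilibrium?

At both Right: the northbound driver loses 3 − 2 = 1 by deviating; the southbound driver loses 0 − (-1) = 1. Product = 1·1 = 1.
At both Left: the northbound driver loses 3 − 2 = 1 by deviating; the southbound driver loses 5 − 3 = 2. Product = 1·2 = 2.
2 > 1, so both Left is risk-dominant. The southbound driver's payoff there is 5.

5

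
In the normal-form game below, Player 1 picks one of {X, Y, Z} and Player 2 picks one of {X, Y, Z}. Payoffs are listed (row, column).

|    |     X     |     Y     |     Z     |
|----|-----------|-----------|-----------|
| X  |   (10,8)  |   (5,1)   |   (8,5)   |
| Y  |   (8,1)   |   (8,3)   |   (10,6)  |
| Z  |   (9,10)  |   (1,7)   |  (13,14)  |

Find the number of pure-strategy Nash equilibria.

2

Both X: Player 1 gets 10 (best alternative 9); Player 2 gets 8 (best alternative 5). Neither deviates — NE.
Both Z: Player 1 gets 13 (best alternative 10); Player 2 gets 14 (best alternative 10). Neither deviates — NE.
Both Y is not a NE: Player 2 would switch to Z (6 > 3).
No other cell survives both best-response checks, so there are 2 pure NE.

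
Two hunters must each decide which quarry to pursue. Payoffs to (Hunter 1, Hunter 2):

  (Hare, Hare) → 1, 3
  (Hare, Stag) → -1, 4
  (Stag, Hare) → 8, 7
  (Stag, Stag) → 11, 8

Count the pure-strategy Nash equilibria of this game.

Both Stag: Hunter 1 gets 11 (best alternative -1); Hunter 2 gets 8 (best alternative 7). Neither deviates — NE.
Both Hare is not a NE: Hunter 1 would switch to Stag (8 > 1).
No other cell survives both best-response checks, so there is 1 pure NE.

1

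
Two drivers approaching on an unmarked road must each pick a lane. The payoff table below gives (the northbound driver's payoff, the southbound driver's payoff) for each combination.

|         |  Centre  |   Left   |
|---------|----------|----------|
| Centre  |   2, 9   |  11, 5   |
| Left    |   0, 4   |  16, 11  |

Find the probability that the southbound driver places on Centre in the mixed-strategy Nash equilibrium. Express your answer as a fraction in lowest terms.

5/7

The southbound driver's mix q on Centre must make the northbound driver indifferent between Centre and Left.
The northbound driver's payoff from Centre: 2q + 11(1−q). From Left: 0q + 16(1−q).
Set equal: 2q = 5(1−q) → q = 5/7.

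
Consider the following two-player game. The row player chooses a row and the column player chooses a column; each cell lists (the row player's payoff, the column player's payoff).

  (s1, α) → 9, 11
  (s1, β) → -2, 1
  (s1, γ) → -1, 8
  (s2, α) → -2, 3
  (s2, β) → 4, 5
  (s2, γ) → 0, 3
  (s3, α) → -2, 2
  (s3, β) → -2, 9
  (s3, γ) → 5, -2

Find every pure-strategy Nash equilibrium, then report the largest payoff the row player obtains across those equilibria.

(s1, α) is a pure NE (the row player: 9 ≥ -2; the column player: 11 ≥ 8). The row player gets 9.
(s2, β) is a pure NE (the row player: 4 ≥ -2; the column player: 5 ≥ 3). The row player gets 4.
Every other cell has a profitable deviation for at least one player. Highest of {9, 4} is 9.

9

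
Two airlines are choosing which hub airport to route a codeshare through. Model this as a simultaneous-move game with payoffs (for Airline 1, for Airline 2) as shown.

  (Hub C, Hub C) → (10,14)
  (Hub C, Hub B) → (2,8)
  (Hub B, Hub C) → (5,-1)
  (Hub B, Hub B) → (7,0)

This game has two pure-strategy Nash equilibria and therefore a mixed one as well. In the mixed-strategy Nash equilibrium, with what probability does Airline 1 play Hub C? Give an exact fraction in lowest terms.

1/7

Airline 1's mix p on Hub C must make Airline 2 indifferent between Hub C and Hub B.
Airline 2's payoff from Hub C: 14p + (-1)(1−p). From Hub B: 8p + 0(1−p).
Set equal: 6p = 1(1−p) → p = 1/7.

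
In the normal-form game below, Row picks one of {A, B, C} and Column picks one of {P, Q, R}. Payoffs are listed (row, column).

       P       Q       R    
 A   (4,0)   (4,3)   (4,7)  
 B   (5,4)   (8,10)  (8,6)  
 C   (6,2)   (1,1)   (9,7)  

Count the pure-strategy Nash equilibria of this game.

2

(B, Q): Row gets 8 (best alternative 4); Column gets 10 (best alternative 6). Neither deviates — NE.
(C, R): Row gets 9 (best alternative 8); Column gets 7 (best alternative 2). Neither deviates — NE.
(A, P) is not a NE: Row would switch to C (6 > 4).
No other cell survives both best-response checks, so there are 2 pure NE.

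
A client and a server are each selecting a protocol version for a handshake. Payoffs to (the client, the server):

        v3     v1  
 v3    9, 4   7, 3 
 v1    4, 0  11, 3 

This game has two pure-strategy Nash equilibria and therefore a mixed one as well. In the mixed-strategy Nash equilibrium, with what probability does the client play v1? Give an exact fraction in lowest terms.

1/4

The client's mix p on v3 must make the server indifferent between v3 and v1.
The server's payoff from v3: 4p + 0(1−p). From v1: 3p + 3(1−p).
Set equal: 1p = 3(1−p) → p = 3/4.
Probability on v1 is 1 − 3/4 = 1/4.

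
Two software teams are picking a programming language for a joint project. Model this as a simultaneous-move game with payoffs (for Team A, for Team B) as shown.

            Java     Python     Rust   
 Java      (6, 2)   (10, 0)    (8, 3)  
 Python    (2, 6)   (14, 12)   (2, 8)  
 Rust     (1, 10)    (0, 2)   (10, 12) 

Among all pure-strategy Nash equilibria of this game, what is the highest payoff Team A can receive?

14

Both Python is a pure NE (Team A: 14 ≥ 10; Team B: 12 ≥ 8). Team A gets 14.
Both Rust is a pure NE (Team A: 10 ≥ 8; Team B: 12 ≥ 10). Team A gets 10.
Every other cell has a profitable deviation for at least one player. Highest of {14, 10} is 14.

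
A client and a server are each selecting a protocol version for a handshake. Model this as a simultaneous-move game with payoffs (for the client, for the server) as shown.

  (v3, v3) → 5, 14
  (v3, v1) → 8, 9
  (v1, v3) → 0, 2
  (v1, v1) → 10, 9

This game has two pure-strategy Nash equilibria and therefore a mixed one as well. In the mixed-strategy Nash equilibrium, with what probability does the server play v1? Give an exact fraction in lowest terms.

The server's mix q on v3 must make the client indifferent between v3 and v1.
The client's payoff from v3: 5q + 8(1−q). From v1: 0q + 10(1−q).
Set equal: 5q = 2(1−q) → q = 2/7.
Probability on v1 is 1 − 2/7 = 5/7.

5/7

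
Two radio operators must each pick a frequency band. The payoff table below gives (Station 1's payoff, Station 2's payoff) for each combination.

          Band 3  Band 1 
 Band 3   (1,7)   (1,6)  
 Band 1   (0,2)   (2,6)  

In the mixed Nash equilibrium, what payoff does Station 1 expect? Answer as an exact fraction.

Station 2 mixes with probability q on Band 3, chosen so Station 1 is indifferent: 1q + 1(1−q) = 0q + 2(1−q) gives q = 1/2.
Station 1's expected payoff (from either row, since indifferent) is 1·1/2 + 1·1/2 = 1.

1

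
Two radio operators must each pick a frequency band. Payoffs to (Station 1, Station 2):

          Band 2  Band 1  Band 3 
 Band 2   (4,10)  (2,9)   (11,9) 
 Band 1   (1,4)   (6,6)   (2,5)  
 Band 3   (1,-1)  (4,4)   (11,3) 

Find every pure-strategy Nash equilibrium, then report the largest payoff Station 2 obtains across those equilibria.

Both Band 2 is a pure NE (Station 1: 4 ≥ 1; Station 2: 10 ≥ 9). Station 2 gets 10.
Both Band 1 is a pure NE (Station 1: 6 ≥ 4; Station 2: 6 ≥ 5). Station 2 gets 6.
Every other cell has a profitable deviation for at least one player. Highest of {10, 6} is 10.

10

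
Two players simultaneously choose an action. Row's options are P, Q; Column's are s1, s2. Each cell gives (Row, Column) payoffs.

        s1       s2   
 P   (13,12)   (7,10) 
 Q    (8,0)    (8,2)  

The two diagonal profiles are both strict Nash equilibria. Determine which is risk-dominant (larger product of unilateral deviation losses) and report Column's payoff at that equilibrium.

12

At (P, s1): Row loses 13 − 8 = 5 by deviating; Column loses 12 − 10 = 2. Product = 5·2 = 10.
At (Q, s2): Row loses 8 − 7 = 1 by deviating; Column loses 2 − 0 = 2. Product = 1·2 = 2.
10 > 2, so (P, s1) is risk-dominant. Column's payoff there is 12.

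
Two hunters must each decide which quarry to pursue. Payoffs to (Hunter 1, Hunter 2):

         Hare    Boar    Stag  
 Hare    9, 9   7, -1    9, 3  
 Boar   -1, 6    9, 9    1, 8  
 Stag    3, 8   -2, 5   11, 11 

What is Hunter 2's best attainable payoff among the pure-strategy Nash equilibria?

Both Hare is a pure NE (Hunter 1: 9 ≥ 3; Hunter 2: 9 ≥ 3). Hunter 2 gets 9.
Both Boar is a pure NE (Hunter 1: 9 ≥ 7; Hunter 2: 9 ≥ 8). Hunter 2 gets 9.
Both Stag is a pure NE (Hunter 1: 11 ≥ 9; Hunter 2: 11 ≥ 8). Hunter 2 gets 11.
Every other cell has a profitable deviation for at least one player. Highest of {9, 9, 11} is 11.

11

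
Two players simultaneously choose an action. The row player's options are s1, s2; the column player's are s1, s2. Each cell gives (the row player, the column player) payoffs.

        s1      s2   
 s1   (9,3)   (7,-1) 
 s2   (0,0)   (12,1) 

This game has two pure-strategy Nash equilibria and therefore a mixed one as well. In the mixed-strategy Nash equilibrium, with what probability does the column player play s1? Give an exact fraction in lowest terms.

The column player's mix q on s1 must make the row player indifferent between s1 and s2.
The row player's payoff from s1: 9q + 7(1−q). From s2: 0q + 12(1−q).
Set equal: 9q = 5(1−q) → q = 5/14.

5/14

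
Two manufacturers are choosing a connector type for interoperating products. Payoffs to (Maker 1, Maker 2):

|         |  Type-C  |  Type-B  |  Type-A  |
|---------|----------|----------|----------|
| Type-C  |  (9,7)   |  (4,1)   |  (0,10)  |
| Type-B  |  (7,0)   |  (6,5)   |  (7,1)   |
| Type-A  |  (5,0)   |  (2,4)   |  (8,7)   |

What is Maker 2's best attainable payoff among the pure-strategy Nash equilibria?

Both Type-B is a pure NE (Maker 1: 6 ≥ 4; Maker 2: 5 ≥ 1). Maker 2 gets 5.
Both Type-A is a pure NE (Maker 1: 8 ≥ 7; Maker 2: 7 ≥ 4). Maker 2 gets 7.
Every other cell has a profitable deviation for at least one player. Highest of {5, 7} is 7.

7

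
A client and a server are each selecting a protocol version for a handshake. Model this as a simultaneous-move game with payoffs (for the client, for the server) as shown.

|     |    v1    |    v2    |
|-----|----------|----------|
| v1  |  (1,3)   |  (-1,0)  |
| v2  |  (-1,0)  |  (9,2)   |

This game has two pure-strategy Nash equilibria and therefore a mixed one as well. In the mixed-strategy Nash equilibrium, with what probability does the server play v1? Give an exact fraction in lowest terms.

5/6

The server's mix q on v1 must make the client indifferent between v1 and v2.
The client's payoff from v1: 1q + (-1)(1−q). From v2: (-1)q + 9(1−q).
Set equal: 2q = 10(1−q) → q = 10/12 = 5/6.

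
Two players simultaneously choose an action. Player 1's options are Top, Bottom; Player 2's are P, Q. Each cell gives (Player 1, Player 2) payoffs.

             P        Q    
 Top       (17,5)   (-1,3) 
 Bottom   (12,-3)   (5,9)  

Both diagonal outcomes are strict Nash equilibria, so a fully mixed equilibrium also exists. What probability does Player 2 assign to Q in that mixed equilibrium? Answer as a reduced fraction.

Player 2's mix q on P must make Player 1 indifferent between Top and Bottom.
Player 1's payoff from Top: 17q + (-1)(1−q). From Bottom: 12q + 5(1−q).
Set equal: 5q = 6(1−q) → q = 6/11.
Probability on Q is 1 − 6/11 = 5/11.

5/11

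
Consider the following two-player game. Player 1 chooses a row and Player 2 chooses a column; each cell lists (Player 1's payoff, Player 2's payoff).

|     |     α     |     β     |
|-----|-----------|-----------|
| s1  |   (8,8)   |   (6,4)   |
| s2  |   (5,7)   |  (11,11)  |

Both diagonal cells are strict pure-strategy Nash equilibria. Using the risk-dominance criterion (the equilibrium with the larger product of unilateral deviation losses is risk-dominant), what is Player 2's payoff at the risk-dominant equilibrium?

At (s1, α): Player 1 loses 8 − 5 = 3 by deviating; Player 2 loses 8 − 4 = 4. Product = 3·4 = 12.
At (s2, β): Player 1 loses 11 − 6 = 5 by deviating; Player 2 loses 11 − 7 = 4. Product = 5·4 = 20.
20 > 12, so (s2, β) is risk-dominant. Player 2's payoff there is 11.

11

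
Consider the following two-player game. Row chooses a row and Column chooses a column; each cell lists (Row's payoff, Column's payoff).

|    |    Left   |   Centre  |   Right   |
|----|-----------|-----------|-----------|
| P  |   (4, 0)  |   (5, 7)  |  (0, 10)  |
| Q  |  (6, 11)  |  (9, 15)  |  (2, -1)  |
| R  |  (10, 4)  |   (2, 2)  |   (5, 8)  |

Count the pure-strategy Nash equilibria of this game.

2

(Q, Centre): Row gets 9 (best alternative 5); Column gets 15 (best alternative 11). Neither deviates — NE.
(R, Right): Row gets 5 (best alternative 2); Column gets 8 (best alternative 4). Neither deviates — NE.
(P, Left) is not a NE: Row would switch to R (10 > 4).
No other cell survives both best-response checks, so there are 2 pure NE.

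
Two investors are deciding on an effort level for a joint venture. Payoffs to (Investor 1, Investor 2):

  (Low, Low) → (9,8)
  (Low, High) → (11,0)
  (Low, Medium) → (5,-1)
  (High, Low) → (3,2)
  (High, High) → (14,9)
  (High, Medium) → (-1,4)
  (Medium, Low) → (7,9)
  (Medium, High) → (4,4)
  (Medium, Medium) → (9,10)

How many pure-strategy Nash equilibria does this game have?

Both Low: Investor 1 gets 9 (best alternative 7); Investor 2 gets 8 (best alternative 0). Neither deviates — NE.
Both High: Investor 1 gets 14 (best alternative 11); Investor 2 gets 9 (best alternative 4). Neither deviates — NE.
Both Medium: Investor 1 gets 9 (best alternative 5); Investor 2 gets 10 (best alternative 9). Neither deviates — NE.
(Medium, High) is not a NE: Investor 1 would switch to High (14 > 4).
No other cell survives both best-response checks, so there are 3 pure NE.

3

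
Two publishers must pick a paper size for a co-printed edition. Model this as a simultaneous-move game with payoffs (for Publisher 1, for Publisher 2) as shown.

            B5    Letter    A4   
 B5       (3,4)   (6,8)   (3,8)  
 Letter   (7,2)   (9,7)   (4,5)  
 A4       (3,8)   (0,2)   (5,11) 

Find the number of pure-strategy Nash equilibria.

2

Both Letter: Publisher 1 gets 9 (best alternative 6); Publisher 2 gets 7 (best alternative 5). Neither deviates — NE.
Both A4: Publisher 1 gets 5 (best alternative 4); Publisher 2 gets 11 (best alternative 8). Neither deviates — NE.
Both B5 is not a NE: Publisher 1 would switch to Letter (7 > 3).
No other cell survives both best-response checks, so there are 2 pure NE.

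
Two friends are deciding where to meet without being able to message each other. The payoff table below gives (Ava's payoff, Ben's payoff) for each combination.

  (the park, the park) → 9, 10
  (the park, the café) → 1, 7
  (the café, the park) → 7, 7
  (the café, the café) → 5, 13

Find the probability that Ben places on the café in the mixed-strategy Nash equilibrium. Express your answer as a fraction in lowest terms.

1/3

Ben's mix q on the park must make Ava indifferent between the park and the café.
Ava's payoff from the park: 9q + 1(1−q). From the café: 7q + 5(1−q).
Set equal: 2q = 4(1−q) → q = 4/6 = 2/3.
Probability on the café is 1 − 2/3 = 1/3.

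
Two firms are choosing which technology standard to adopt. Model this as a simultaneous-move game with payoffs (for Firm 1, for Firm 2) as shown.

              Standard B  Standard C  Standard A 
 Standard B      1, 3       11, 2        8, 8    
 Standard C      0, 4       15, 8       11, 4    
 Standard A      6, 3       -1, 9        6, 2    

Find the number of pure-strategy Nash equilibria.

1

Both Standard C: Firm 1 gets 15 (best alternative 11); Firm 2 gets 8 (best alternative 4). Neither deviates — NE.
Both Standard B is not a NE: Firm 1 would switch to Standard A (6 > 1).
No other cell survives both best-response checks, so there is 1 pure NE.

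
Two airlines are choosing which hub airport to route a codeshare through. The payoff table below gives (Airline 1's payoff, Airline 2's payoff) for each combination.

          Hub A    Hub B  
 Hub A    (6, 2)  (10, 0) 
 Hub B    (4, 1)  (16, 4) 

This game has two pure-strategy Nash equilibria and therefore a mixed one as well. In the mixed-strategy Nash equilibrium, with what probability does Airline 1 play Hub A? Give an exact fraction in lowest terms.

3/5

Airline 1's mix p on Hub A must make Airline 2 indifferent between Hub A and Hub B.
Airline 2's payoff from Hub A: 2p + 1(1−p). From Hub B: 0p + 4(1−p).
Set equal: 2p = 3(1−p) → p = 3/5.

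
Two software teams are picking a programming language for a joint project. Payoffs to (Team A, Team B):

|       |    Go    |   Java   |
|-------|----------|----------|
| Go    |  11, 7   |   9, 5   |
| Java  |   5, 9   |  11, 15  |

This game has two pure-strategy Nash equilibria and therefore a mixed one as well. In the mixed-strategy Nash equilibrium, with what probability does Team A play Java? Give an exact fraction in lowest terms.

1/4

Team A's mix p on Go must make Team B indifferent between Go and Java.
Team B's payoff from Go: 7p + 9(1−p). From Java: 5p + 15(1−p).
Set equal: 2p = 6(1−p) → p = 6/8 = 3/4.
Probability on Java is 1 − 3/4 = 1/4.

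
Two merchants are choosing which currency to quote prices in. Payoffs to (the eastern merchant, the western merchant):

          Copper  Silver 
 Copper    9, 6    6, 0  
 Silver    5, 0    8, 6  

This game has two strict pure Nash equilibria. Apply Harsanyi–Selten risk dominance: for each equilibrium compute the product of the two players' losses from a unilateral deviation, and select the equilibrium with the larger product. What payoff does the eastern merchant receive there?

9

At both Copper: the eastern merchant loses 9 − 5 = 4 by deviating; the western merchant loses 6 − 0 = 6. Product = 4·6 = 24.
At both Silver: the eastern merchant loses 8 − 6 = 2 by deviating; the western merchant loses 6 − 0 = 6. Product = 2·6 = 12.
24 > 12, so both Copper is risk-dominant. The eastern merchant's payoff there is 9.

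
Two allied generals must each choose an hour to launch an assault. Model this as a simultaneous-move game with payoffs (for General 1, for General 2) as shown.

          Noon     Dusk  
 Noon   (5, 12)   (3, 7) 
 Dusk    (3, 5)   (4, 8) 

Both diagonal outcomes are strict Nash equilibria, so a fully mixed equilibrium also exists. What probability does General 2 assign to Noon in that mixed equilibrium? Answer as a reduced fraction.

General 2's mix q on Noon must make General 1 indifferent between Noon and Dusk.
General 1's payoff from Noon: 5q + 3(1−q). From Dusk: 3q + 4(1−q).
Set equal: 2q = 1(1−q) → q = 1/3.

1/3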